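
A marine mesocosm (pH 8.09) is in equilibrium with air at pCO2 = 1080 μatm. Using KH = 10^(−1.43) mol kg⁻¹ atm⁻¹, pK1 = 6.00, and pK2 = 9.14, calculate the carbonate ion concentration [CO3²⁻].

[CO2*] = KH · pCO2 = 10^(−1.43) × 1080×10^-6 = 4.013×10^-5 mol/kg
α₀ = 1/(1 + K1/[H⁺] + K1K2/[H⁺]²) = 1/(1 + 10^+2.09 + 10^+1.04) = 0.007408
DIC = [CO2*]/α₀ = 4.013×10^-5 / 0.007408 = 5.417 mmol/kg
[CO3²⁻] = α₂·DIC; α₂ = 0.08123, so [CO3²⁻] = 0.08123 × 5.417 = 0.440 mmol/kg

[CO3²⁻] = 0.440 mmol/kg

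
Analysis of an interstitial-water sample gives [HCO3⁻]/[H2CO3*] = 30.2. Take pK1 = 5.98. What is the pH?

From K1 = [H⁺][HCO3⁻]/[H2CO3*]:  pH = pK1 + log₁₀([HCO3⁻]/[H2CO3*])
log₁₀(30.2) = +1.480
pH = 5.98 + (+1.480) = 7.46

pH = 7.46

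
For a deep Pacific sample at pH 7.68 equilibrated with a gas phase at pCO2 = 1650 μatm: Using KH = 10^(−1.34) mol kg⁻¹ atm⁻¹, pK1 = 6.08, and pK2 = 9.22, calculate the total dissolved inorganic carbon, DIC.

[CO2*] = KH · pCO2 = 10^(−1.34) × 1650×10^-6 = 7.542×10^-5 mol/kg
α₀ = 1/(1 + K1/[H⁺] + K1K2/[H⁺]²) = 1/(1 + 10^+1.60 + 10^+0.06) = 0.02383
DIC = [CO2*]/α₀ = 7.542×10^-5 / 0.02383 = 3.16 mmol/kg

DIC = 3.16 mmol/kg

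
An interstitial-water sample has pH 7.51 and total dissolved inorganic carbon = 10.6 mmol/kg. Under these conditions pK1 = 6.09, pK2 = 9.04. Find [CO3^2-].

α₂ = 1 / (1 + [H⁺]/K2 + [H⁺]²/(K1K2)) = 1 / (1 + 10^+1.53 + 10^+0.11)
   = 1 / (1 + 33.884 + 1.2882) = 1/36.173 = 0.02765
[CO3²⁻] = α₂ × DIC = 0.02765 × 10.6 = 0.293 mmol/kg

[CO3²⁻] = 0.293 mmol/kg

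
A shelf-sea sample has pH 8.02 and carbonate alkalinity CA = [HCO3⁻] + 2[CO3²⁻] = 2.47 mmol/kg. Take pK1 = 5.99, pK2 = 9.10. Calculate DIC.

CA = [HCO3⁻] + 2[CO3²⁻] = (α₁ + 2α₂)·DIC
At pH 8.02: [H⁺]/K1 = 10^-2.03 = 0.0093325, K2/[H⁺] = 10^-1.08 = 0.083176
α₁ = 1/(1 + 0.0093325 + 0.083176) = 1/1.0925 = 0.9153; α₂ = α₁·K2/[H⁺] = 0.07613
α₁ + 2α₂ = 1.0676
DIC = CA / (α₁ + 2α₂) = 2.47 / 1.0676 = 2.31 mmol/kg

DIC = 2.31 mmol/kg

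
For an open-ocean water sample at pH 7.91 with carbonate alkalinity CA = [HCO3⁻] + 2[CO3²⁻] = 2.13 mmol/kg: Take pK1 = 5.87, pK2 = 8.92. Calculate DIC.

DIC = 1.97 mmol/kg

CA = [HCO3⁻] + 2[CO3²⁻] = (α₁ + 2α₂)·DIC
At pH 7.91: [H⁺]/K1 = 10^-2.04 = 0.0091201, K2/[H⁺] = 10^-1.01 = 0.097724
α₁ = 1/(1 + 0.0091201 + 0.097724) = 1/1.1068 = 0.9035; α₂ = α₁·K2/[H⁺] = 0.08829
α₁ + 2α₂ = 1.0801
DIC = CA / (α₁ + 2α₂) = 2.13 / 1.0801 = 1.97 mmol/kg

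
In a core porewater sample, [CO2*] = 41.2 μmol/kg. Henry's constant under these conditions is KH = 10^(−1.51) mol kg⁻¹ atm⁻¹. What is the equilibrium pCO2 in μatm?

KH = 10^(−1.51) = 3.090×10^-2 mol kg⁻¹ atm⁻¹
pCO2 = [CO2*]/KH = 41.2×10^-6 / 3.090×10^-2 = 1.33×10^-3 atm = 1330 μatm

pCO2 = 1330 μatm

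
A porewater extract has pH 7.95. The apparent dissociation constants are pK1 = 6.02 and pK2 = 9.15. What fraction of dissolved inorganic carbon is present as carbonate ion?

α₂ = 0.0587

α₂ = 1 / (1 + [H⁺]/K2 + [H⁺]²/(K1K2)) = 1 / (1 + 10^+1.20 + 10^-0.73)
   = 1 / (1 + 15.849 + 0.18621) = 1/17.035 = 0.05870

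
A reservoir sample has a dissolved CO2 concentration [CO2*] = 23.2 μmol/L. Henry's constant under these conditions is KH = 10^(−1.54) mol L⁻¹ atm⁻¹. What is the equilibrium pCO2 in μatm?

KH = 10^(−1.54) = 2.884×10^-2 mol L⁻¹ atm⁻¹
pCO2 = [CO2*]/KH = 23.2×10^-6 / 2.884×10^-2 = 8.04×10^-4 atm = 804 μatm

pCO2 = 804 μatm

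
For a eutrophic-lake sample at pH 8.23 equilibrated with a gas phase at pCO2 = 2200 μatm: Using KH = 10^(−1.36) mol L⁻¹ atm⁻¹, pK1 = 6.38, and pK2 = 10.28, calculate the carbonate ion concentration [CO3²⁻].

[CO2*] = KH · pCO2 = 10^(−1.36) × 2200×10^-6 = 9.603×10^-5 mol/L
α₀ = 1/(1 + K1/[H⁺] + K1K2/[H⁺]²) = 1/(1 + 10^+1.85 + 10^-0.20) = 0.01381
DIC = [CO2*]/α₀ = 9.603×10^-5 / 0.01381 = 6.955 mmol/L
[CO3²⁻] = α₂·DIC; α₂ = 0.008712, so [CO3²⁻] = 0.008712 × 6.955 = 0.0606 mmol/L

[CO3²⁻] = 0.0606 mmol/L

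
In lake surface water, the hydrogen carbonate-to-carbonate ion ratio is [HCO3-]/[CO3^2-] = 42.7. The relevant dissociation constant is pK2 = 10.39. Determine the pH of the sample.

From K2 = [H⁺][CO3^2-]/[HCO3-]:  pH = pK2 − log₁₀([HCO3-]/[CO3^2-])
log₁₀(42.7) = +1.630
pH = 10.39 − (+1.630) = 8.76

pH = 8.76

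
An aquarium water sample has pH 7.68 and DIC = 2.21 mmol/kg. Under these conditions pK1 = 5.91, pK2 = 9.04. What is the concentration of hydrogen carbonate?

[HCO3⁻] = 2.08 mmol/kg

α₁ = 1 / (1 + [H⁺]/K1 + K2/[H⁺]) = 1 / (1 + 10^-1.77 + 10^-1.36)
   = 1 / (1 + 0.016982 + 0.043652) = 1/1.0606 = 0.9428
[HCO3⁻] = α₁ × DIC = 0.9428 × 2.21 = 2.08 mmol/kg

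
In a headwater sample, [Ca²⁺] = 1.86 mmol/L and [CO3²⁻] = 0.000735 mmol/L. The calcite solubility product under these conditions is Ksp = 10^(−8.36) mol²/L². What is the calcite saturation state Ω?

Ksp = 10^(−8.36) = 4.365×10^-9
Ω = [Ca²⁺][CO3²⁻]/Ksp = (1.86×10^-3)(0.000735×10^-3) / 4.365×10^-9 = 0.313

Ω = 0.313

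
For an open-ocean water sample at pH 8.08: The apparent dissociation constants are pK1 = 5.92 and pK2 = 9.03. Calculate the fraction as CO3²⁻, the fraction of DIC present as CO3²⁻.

α₂ = 1 / (1 + [H⁺]/K2 + [H⁺]²/(K1K2)) = 1 / (1 + 10^+0.95 + 10^-1.21)
   = 1 / (1 + 8.9125 + 0.061660) = 1/9.9742 = 0.1003

α₂ = 0.100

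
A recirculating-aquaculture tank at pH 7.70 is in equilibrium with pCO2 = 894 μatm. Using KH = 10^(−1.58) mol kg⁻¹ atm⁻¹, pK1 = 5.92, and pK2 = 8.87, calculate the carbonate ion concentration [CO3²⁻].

[CO2*] = KH · pCO2 = 10^(−1.58) × 894×10^-6 = 2.351×10^-5 mol/kg
α₀ = 1/(1 + K1/[H⁺] + K1K2/[H⁺]²) = 1/(1 + 10^+1.78 + 10^+0.61) = 0.01531
DIC = [CO2*]/α₀ = 2.351×10^-5 / 0.01531 = 1.536 mmol/kg
[CO3²⁻] = α₂·DIC; α₂ = 0.06236, so [CO3²⁻] = 0.06236 × 1.536 = 0.0958 mmol/kg

[CO3²⁻] = 0.0958 mmol/kg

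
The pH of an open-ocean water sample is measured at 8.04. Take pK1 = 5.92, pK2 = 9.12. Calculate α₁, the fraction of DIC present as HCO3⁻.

α₁ = 1 / (1 + [H⁺]/K1 + K2/[H⁺]) = 1 / (1 + 10^-2.12 + 10^-1.08)
   = 1 / (1 + 0.0075858 + 0.083176) = 1/1.0908 = 0.9168

α₁ = 0.917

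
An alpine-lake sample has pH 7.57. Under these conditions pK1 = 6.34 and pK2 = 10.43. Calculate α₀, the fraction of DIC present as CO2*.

α₀ = 1 / (1 + K1/[H⁺] + K1K2/[H⁺]²) = 1 / (1 + 10^+1.23 + 10^-1.63)
   = 1 / (1 + 16.982 + 0.023442) = 1/18.006 = 0.05554

α₀ = 0.0555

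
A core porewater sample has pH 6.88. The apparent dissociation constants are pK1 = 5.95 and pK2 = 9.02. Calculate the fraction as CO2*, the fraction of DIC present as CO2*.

α₀ = 0.104

α₀ = 1 / (1 + K1/[H⁺] + K1K2/[H⁺]²) = 1 / (1 + 10^+0.93 + 10^-1.21)
   = 1 / (1 + 8.5114 + 0.061660) = 1/9.5730 = 0.1045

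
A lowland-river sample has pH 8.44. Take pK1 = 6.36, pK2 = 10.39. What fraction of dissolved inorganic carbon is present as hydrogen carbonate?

α₁ = 1 / (1 + [H⁺]/K1 + K2/[H⁺]) = 1 / (1 + 10^-2.08 + 10^-1.95)
   = 1 / (1 + 0.0083176 + 0.011220) = 1/1.0195 = 0.9808

α₁ = 0.981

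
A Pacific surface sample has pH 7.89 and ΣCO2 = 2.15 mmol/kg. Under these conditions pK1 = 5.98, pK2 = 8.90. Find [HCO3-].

α₁ = 1 / (1 + [H⁺]/K1 + K2/[H⁺]) = 1 / (1 + 10^-1.91 + 10^-1.01)
   = 1 / (1 + 0.012303 + 0.097724) = 1/1.1100 = 0.9009
[HCO3⁻] = α₁ × DIC = 0.9009 × 2.15 = 1.94 mmol/kg

[HCO3⁻] = 1.94 mmol/kg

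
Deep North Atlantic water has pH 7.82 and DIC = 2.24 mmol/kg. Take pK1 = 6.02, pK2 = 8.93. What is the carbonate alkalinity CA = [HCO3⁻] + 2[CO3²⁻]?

CA = 2.37 mmol/kg

CA = [HCO3⁻] + 2[CO3²⁻] = (α₁ + 2α₂)·DIC
At pH 7.82: [H⁺]/K1 = 10^-1.80 = 0.015849, K2/[H⁺] = 10^-1.11 = 0.077625
α₁ = 1/(1 + 0.015849 + 0.077625) = 1/1.0935 = 0.9145; α₂ = α₁·K2/[H⁺] = 0.07099
α₁ + 2α₂ = 1.0565
CA = 1.0565 × 2.24 = 2.37 mmol/kg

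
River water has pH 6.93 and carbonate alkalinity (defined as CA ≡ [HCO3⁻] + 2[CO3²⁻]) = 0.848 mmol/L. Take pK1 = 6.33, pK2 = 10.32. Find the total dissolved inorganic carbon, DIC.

DIC = 1.06 mmol/L

CA = [HCO3⁻] + 2[CO3²⁻] = (α₁ + 2α₂)·DIC
At pH 6.93: [H⁺]/K1 = 10^-0.60 = 0.25119, K2/[H⁺] = 10^-3.39 = 0.00040738
α₁ = 1/(1 + 0.25119 + 0.00040738) = 1/1.2516 = 0.7990; α₂ = α₁·K2/[H⁺] = 0.0003255
α₁ + 2α₂ = 0.7996
DIC = CA / (α₁ + 2α₂) = 0.848 / 0.7996 = 1.06 mmol/L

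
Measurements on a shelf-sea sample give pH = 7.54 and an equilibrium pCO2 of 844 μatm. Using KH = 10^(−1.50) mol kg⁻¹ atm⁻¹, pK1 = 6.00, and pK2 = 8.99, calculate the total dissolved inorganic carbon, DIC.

[CO2*] = KH · pCO2 = 10^(−1.50) × 844×10^-6 = 2.669×10^-5 mol/kg
α₀ = 1/(1 + K1/[H⁺] + K1K2/[H⁺]²) = 1/(1 + 10^+1.54 + 10^+0.09) = 0.02710
DIC = [CO2*]/α₀ = 2.669×10^-5 / 0.02710 = 0.985 mmol/kg

DIC = 0.985 mmol/kg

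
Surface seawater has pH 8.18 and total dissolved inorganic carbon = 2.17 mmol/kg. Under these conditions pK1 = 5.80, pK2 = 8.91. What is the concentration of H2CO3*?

α₀ = 1 / (1 + K1/[H⁺] + K1K2/[H⁺]²) = 1 / (1 + 10^+2.38 + 10^+1.65)
   = 1 / (1 + 239.88 + 44.668) = 1/285.55 = 0.003502
[CO2*] = α₀ × DIC = 0.003502 × 2.17 = 0.00760 mmol/kg = 7.60 μmol/kg

[CO2*] = 7.60 μmol/kg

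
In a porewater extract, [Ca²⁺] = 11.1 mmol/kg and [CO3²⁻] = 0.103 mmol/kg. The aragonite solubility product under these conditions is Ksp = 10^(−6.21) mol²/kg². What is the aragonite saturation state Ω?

Ksp = 10^(−6.21) = 6.166×10^-7
Ω = [Ca²⁺][CO3²⁻]/Ksp = (11.1×10^-3)(0.103×10^-3) / 6.166×10^-7 = 1.85

Ω = 1.85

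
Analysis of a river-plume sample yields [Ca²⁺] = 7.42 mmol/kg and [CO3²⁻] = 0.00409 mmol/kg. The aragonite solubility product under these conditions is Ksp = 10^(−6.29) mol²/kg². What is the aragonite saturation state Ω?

Ksp = 10^(−6.29) = 5.129×10^-7
Ω = [Ca²⁺][CO3²⁻]/Ksp = (7.42×10^-3)(0.00409×10^-3) / 5.129×10^-7 = 0.0592

Ω = 0.0592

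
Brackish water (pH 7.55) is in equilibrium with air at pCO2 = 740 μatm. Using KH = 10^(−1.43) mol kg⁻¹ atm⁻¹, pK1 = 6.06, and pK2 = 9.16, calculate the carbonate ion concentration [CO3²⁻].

[CO3²⁻] = 0.0209 mmol/kg

[CO2*] = KH · pCO2 = 10^(−1.43) × 740×10^-6 = 2.749×10^-5 mol/kg
α₀ = 1/(1 + K1/[H⁺] + K1K2/[H⁺]²) = 1/(1 + 10^+1.49 + 10^-0.12) = 0.03062
DIC = [CO2*]/α₀ = 2.749×10^-5 / 0.03062 = 0.8980 mmol/kg
[CO3²⁻] = α₂·DIC; α₂ = 0.02323, so [CO3²⁻] = 0.02323 × 0.8980 = 0.0209 mmol/kg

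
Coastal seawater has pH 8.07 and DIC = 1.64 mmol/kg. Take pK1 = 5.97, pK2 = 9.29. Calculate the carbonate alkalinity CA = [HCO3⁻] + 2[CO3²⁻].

CA = 1.72 mmol/kg

CA = [HCO3⁻] + 2[CO3²⁻] = (α₁ + 2α₂)·DIC
At pH 8.07: [H⁺]/K1 = 10^-2.10 = 0.0079433, K2/[H⁺] = 10^-1.22 = 0.060256
α₁ = 1/(1 + 0.0079433 + 0.060256) = 1/1.0682 = 0.9362; α₂ = α₁·K2/[H⁺] = 0.05641
α₁ + 2α₂ = 1.0490
CA = 1.0490 × 1.64 = 1.72 mmol/kg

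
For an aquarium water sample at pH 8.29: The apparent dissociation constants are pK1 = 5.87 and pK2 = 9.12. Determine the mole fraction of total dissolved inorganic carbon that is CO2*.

α₀ = 0.00330

α₀ = 1 / (1 + K1/[H⁺] + K1K2/[H⁺]²) = 1 / (1 + 10^+2.42 + 10^+1.59)
   = 1 / (1 + 263.03 + 38.905) = 1/302.93 = 0.003301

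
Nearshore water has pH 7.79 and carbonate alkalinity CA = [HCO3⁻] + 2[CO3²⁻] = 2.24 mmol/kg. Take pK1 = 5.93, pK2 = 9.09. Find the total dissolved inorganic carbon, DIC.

CA = [HCO3⁻] + 2[CO3²⁻] = (α₁ + 2α₂)·DIC
At pH 7.79: [H⁺]/K1 = 10^-1.86 = 0.013804, K2/[H⁺] = 10^-1.30 = 0.050119
α₁ = 1/(1 + 0.013804 + 0.050119) = 1/1.0639 = 0.9399; α₂ = α₁·K2/[H⁺] = 0.04711
α₁ + 2α₂ = 1.0341
DIC = CA / (α₁ + 2α₂) = 2.24 / 1.0341 = 2.17 mmol/kg

DIC = 2.17 mmol/kg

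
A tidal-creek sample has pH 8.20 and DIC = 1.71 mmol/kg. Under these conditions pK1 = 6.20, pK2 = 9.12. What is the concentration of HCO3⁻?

α₁ = 1 / (1 + [H⁺]/K1 + K2/[H⁺]) = 1 / (1 + 10^-2.00 + 10^-0.92)
   = 1 / (1 + 0.010000 + 0.12023) = 1/1.1302 = 0.8848
[HCO3⁻] = α₁ × DIC = 0.8848 × 1.71 = 1.51 mmol/kg

[HCO3⁻] = 1.51 mmol/kg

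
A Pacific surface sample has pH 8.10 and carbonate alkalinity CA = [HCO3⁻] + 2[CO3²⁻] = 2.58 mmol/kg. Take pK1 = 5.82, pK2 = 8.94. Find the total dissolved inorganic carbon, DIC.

DIC = 2.30 mmol/kg

CA = [HCO3⁻] + 2[CO3²⁻] = (α₁ + 2α₂)·DIC
At pH 8.10: [H⁺]/K1 = 10^-2.28 = 0.0052481, K2/[H⁺] = 10^-0.84 = 0.14454
α₁ = 1/(1 + 0.0052481 + 0.14454) = 1/1.1498 = 0.8697; α₂ = α₁·K2/[H⁺] = 0.1257
α₁ + 2α₂ = 1.1211
DIC = CA / (α₁ + 2α₂) = 2.58 / 1.1211 = 2.30 mmol/kg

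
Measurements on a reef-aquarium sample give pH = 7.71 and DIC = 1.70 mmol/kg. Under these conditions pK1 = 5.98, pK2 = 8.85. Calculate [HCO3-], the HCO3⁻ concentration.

[HCO3⁻] = 1.56 mmol/kg

α₁ = 1 / (1 + [H⁺]/K1 + K2/[H⁺]) = 1 / (1 + 10^-1.73 + 10^-1.14)
   = 1 / (1 + 0.018621 + 0.072444) = 1/1.0911 = 0.9165
[HCO3⁻] = α₁ × DIC = 0.9165 × 1.70 = 1.56 mmol/kg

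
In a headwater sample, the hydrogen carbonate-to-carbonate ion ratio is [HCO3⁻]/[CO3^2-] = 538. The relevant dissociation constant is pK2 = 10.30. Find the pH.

pH = 7.57

From K2 = [H⁺][CO3^2-]/[HCO3⁻]:  pH = pK2 − log₁₀([HCO3⁻]/[CO3^2-])
log₁₀(538) = +2.731
pH = 10.30 − (+2.731) = 7.57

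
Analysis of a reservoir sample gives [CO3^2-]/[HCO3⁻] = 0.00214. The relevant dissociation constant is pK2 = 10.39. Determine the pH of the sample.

pH = 7.72

From K2 = [H⁺][CO3^2-]/[HCO3⁻]:  pH = pK2 + log₁₀([CO3^2-]/[HCO3⁻])
log₁₀(0.00214) = -2.670
pH = 10.39 + (-2.670) = 7.72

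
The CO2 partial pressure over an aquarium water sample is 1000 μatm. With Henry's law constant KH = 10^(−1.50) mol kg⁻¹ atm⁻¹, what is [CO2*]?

KH = 10^(−1.50) = 3.162×10^-2 mol kg⁻¹ atm⁻¹
[CO2*] = KH · pCO2 = 3.162×10^-2 × 1000×10^-6 atm = 3.16×10^-5 mol/kg

[CO2*] = 31.6 μmol/kg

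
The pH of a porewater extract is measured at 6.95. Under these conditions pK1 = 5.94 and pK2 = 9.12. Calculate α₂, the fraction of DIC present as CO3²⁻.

α₂ = 0.00612

α₂ = 1 / (1 + [H⁺]/K2 + [H⁺]²/(K1K2)) = 1 / (1 + 10^+2.17 + 10^+1.16)
   = 1 / (1 + 147.91 + 14.454) = 1/163.37 = 0.006121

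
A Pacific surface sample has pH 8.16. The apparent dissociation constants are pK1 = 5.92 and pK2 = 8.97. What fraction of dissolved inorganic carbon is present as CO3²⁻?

α₂ = 1 / (1 + [H⁺]/K2 + [H⁺]²/(K1K2)) = 1 / (1 + 10^+0.81 + 10^-1.43)
   = 1 / (1 + 6.4565 + 0.037154) = 1/7.4937 = 0.1334

α₂ = 0.133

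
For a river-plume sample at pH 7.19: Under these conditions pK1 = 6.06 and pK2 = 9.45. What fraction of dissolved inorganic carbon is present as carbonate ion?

α₂ = 1 / (1 + [H⁺]/K2 + [H⁺]²/(K1K2)) = 1 / (1 + 10^+2.26 + 10^+1.13)
   = 1 / (1 + 181.97 + 13.490) = 1/196.46 = 0.005090

α₂ = 0.00509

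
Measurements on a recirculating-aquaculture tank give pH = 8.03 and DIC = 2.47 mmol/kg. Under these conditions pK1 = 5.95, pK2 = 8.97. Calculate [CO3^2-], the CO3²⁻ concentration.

[CO3²⁻] = 0.253 mmol/kg

α₂ = 1 / (1 + [H⁺]/K2 + [H⁺]²/(K1K2)) = 1 / (1 + 10^+0.94 + 10^-1.14)
   = 1 / (1 + 8.7096 + 0.072444) = 1/9.7821 = 0.1022
[CO3²⁻] = α₂ × DIC = 0.1022 × 2.47 = 0.253 mmol/kg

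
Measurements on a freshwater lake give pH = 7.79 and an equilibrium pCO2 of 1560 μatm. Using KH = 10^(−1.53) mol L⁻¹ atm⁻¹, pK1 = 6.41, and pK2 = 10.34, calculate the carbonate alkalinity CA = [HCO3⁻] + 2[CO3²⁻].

CA = 1.11 mmol/L

[CO2*] = KH · pCO2 = 10^(−1.53) × 1560×10^-6 = 4.604×10^-5 mol/L
α₀ = 1/(1 + K1/[H⁺] + K1K2/[H⁺]²) = 1/(1 + 10^+1.38 + 10^-1.17) = 0.03991
DIC = [CO2*]/α₀ = 4.604×10^-5 / 0.03991 = 1.154 mmol/L
CA = (α₁ + 2α₂)·DIC = (0.9574 + 2×0.002698) × 1.154 = 1.11 mmol/L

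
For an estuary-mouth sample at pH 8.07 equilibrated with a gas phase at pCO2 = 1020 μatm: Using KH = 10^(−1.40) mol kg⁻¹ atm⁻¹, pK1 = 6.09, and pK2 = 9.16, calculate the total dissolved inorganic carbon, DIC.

DIC = 4.23 mmol/kg

[CO2*] = KH · pCO2 = 10^(−1.40) × 1020×10^-6 = 4.061×10^-5 mol/kg
α₀ = 1/(1 + K1/[H⁺] + K1K2/[H⁺]²) = 1/(1 + 10^+1.98 + 10^+0.89) = 0.009591
DIC = [CO2*]/α₀ = 4.061×10^-5 / 0.009591 = 4.23 mmol/kg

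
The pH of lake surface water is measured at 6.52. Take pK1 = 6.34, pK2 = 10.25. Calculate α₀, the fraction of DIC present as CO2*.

α₀ = 0.398

α₀ = 1 / (1 + K1/[H⁺] + K1K2/[H⁺]²) = 1 / (1 + 10^+0.18 + 10^-3.55)
   = 1 / (1 + 1.5136 + 0.00028184) = 1/2.5138 = 0.3978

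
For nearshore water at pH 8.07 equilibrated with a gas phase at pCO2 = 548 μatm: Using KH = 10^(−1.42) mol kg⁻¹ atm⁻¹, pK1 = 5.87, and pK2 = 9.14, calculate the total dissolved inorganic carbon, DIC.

DIC = 3.60 mmol/kg

[CO2*] = KH · pCO2 = 10^(−1.42) × 548×10^-6 = 2.083×10^-5 mol/kg
α₀ = 1/(1 + K1/[H⁺] + K1K2/[H⁺]²) = 1/(1 + 10^+2.20 + 10^+1.13) = 0.005781
DIC = [CO2*]/α₀ = 2.083×10^-5 / 0.005781 = 3.60 mmol/kg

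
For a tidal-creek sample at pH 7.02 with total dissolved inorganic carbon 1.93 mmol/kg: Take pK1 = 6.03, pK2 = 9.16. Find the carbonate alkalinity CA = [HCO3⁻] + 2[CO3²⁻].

CA = [HCO3⁻] + 2[CO3²⁻] = (α₁ + 2α₂)·DIC
At pH 7.02: [H⁺]/K1 = 10^-0.99 = 0.10233, K2/[H⁺] = 10^-2.14 = 0.0072444
α₁ = 1/(1 + 0.10233 + 0.0072444) = 1/1.1096 = 0.9012; α₂ = α₁·K2/[H⁺] = 0.006529
α₁ + 2α₂ = 0.9143
CA = 0.9143 × 1.93 = 1.76 mmol/kg

CA = 1.76 mmol/kg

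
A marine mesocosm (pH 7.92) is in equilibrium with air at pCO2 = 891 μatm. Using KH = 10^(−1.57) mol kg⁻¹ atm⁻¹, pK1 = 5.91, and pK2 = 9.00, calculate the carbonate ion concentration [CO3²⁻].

[CO2*] = KH · pCO2 = 10^(−1.57) × 891×10^-6 = 2.398×10^-5 mol/kg
α₀ = 1/(1 + K1/[H⁺] + K1K2/[H⁺]²) = 1/(1 + 10^+2.01 + 10^+0.93) = 0.008941
DIC = [CO2*]/α₀ = 2.398×10^-5 / 0.008941 = 2.682 mmol/kg
[CO3²⁻] = α₂·DIC; α₂ = 0.07610, so [CO3²⁻] = 0.07610 × 2.682 = 0.204 mmol/kg

[CO3²⁻] = 0.204 mmol/kg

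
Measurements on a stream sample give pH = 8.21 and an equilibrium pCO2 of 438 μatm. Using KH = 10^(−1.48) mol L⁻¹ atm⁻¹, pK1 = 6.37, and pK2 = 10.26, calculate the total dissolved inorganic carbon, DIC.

DIC = 1.03 mmol/L

[CO2*] = KH · pCO2 = 10^(−1.48) × 438×10^-6 = 1.450×10^-5 mol/L
α₀ = 1/(1 + K1/[H⁺] + K1K2/[H⁺]²) = 1/(1 + 10^+1.84 + 10^-0.21) = 0.01412
DIC = [CO2*]/α₀ = 1.450×10^-5 / 0.01412 = 1.03 mmol/L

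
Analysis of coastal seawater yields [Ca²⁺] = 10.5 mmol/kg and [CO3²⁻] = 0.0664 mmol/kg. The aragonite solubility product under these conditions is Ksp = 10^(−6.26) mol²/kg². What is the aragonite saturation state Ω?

Ω = 1.27

Ksp = 10^(−6.26) = 5.495×10^-7
Ω = [Ca²⁺][CO3²⁻]/Ksp = (10.5×10^-3)(0.0664×10^-3) / 5.495×10^-7 = 1.27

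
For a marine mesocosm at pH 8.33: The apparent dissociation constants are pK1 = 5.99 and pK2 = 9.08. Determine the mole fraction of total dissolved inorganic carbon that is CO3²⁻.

α₂ = 1 / (1 + [H⁺]/K2 + [H⁺]²/(K1K2)) = 1 / (1 + 10^+0.75 + 10^-1.59)
   = 1 / (1 + 5.6234 + 0.025704) = 1/6.6491 = 0.1504

α₂ = 0.150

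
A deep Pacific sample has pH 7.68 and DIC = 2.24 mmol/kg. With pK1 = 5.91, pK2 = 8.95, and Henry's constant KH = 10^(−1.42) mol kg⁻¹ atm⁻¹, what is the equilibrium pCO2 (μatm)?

α₀ = 1 / (1 + K1/[H⁺] + K1K2/[H⁺]²) = 1 / (1 + 10^+1.77 + 10^+0.50)
   = 1 / (1 + 58.884 + 3.1623) = 1/63.047 = 0.01586
[CO2*] = α₀ × DIC = 0.01586 × 2.24 = 0.03553 mmol/kg
pCO2 = [CO2*]/KH = 3.553×10^-5 / 3.802×10^-2 = 935 μatm

pCO2 = 935 μatm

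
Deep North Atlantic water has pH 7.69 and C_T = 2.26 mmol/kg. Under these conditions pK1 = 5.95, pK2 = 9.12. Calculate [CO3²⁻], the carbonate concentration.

α₂ = 1 / (1 + [H⁺]/K2 + [H⁺]²/(K1K2)) = 1 / (1 + 10^+1.43 + 10^-0.31)
   = 1 / (1 + 26.915 + 0.48978) = 1/28.405 = 0.03520
[CO3²⁻] = α₂ × DIC = 0.03520 × 2.26 = 0.0796 mmol/kg

[CO3²⁻] = 0.0796 mmol/kg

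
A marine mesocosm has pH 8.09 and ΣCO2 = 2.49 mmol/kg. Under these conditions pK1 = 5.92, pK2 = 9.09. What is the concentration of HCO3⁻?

α₁ = 1 / (1 + [H⁺]/K1 + K2/[H⁺]) = 1 / (1 + 10^-2.17 + 10^-1.00)
   = 1 / (1 + 0.0067608 + 0.10000) = 1/1.1068 = 0.9035
[HCO3⁻] = α₁ × DIC = 0.9035 × 2.49 = 2.25 mmol/kg

[HCO3⁻] = 2.25 mmol/kg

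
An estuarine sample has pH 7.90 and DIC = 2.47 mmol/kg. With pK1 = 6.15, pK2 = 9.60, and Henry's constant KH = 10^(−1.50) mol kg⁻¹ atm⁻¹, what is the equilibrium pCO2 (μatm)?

pCO2 = 1340 μatm

α₀ = 1 / (1 + K1/[H⁺] + K1K2/[H⁺]²) = 1 / (1 + 10^+1.75 + 10^+0.05)
   = 1 / (1 + 56.234 + 1.1220) = 1/58.356 = 0.01714
[CO2*] = α₀ × DIC = 0.01714 × 2.47 = 0.04233 mmol/kg
pCO2 = [CO2*]/KH = 4.233×10^-5 / 3.162×10^-2 = 1340 μatm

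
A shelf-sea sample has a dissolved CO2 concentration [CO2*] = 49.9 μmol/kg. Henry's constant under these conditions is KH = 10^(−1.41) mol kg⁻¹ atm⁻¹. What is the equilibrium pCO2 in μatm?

KH = 10^(−1.41) = 3.890×10^-2 mol kg⁻¹ atm⁻¹
pCO2 = [CO2*]/KH = 49.9×10^-6 / 3.890×10^-2 = 1.28×10^-3 atm = 1280 μatm

pCO2 = 1280 μatm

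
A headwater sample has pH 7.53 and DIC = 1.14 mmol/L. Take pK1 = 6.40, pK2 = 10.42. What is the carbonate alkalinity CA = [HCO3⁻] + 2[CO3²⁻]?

CA = 1.06 mmol/L

CA = [HCO3⁻] + 2[CO3²⁻] = (α₁ + 2α₂)·DIC
At pH 7.53: [H⁺]/K1 = 10^-1.13 = 0.074131, K2/[H⁺] = 10^-2.89 = 0.0012882
α₁ = 1/(1 + 0.074131 + 0.0012882) = 1/1.0754 = 0.9299; α₂ = α₁·K2/[H⁺] = 0.001198
α₁ + 2α₂ = 0.9323
CA = 0.9323 × 1.14 = 1.06 mmol/L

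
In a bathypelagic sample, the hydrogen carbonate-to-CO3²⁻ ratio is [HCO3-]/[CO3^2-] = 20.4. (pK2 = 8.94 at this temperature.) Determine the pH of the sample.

pH = 7.63

From K2 = [H⁺][CO3^2-]/[HCO3-]:  pH = pK2 − log₁₀([HCO3-]/[CO3^2-])
log₁₀(20.4) = +1.310
pH = 8.94 − (+1.310) = 7.63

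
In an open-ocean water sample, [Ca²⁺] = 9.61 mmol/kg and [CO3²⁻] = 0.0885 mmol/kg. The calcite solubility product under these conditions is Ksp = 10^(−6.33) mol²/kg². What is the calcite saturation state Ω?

Ksp = 10^(−6.33) = 4.677×10^-7
Ω = [Ca²⁺][CO3²⁻]/Ksp = (9.61×10^-3)(0.0885×10^-3) / 4.677×10^-7 = 1.82

Ω = 1.82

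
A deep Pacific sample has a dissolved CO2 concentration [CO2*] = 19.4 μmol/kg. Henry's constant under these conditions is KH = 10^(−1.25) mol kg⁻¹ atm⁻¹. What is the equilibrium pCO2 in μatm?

KH = 10^(−1.25) = 5.623×10^-2 mol kg⁻¹ atm⁻¹
pCO2 = [CO2*]/KH = 19.4×10^-6 / 5.623×10^-2 = 3.45×10^-4 atm = 345 μatm

pCO2 = 345 μatm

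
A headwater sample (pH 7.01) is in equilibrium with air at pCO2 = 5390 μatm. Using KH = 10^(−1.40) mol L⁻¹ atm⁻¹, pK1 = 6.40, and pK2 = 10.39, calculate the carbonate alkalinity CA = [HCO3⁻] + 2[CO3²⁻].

[CO2*] = KH · pCO2 = 10^(−1.40) × 5390×10^-6 = 2.146×10^-4 mol/L
α₀ = 1/(1 + K1/[H⁺] + K1K2/[H⁺]²) = 1/(1 + 10^+0.61 + 10^-2.77) = 0.1970
DIC = [CO2*]/α₀ = 2.146×10^-4 / 0.1970 = 1.089 mmol/L
CA = (α₁ + 2α₂)·DIC = (0.8026 + 2×0.0003346) × 1.089 = 0.875 mmol/L

CA = 0.875 mmol/L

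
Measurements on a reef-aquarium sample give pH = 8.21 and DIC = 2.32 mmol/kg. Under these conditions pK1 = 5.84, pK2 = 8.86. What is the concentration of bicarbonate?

α₁ = 1 / (1 + [H⁺]/K1 + K2/[H⁺]) = 1 / (1 + 10^-2.37 + 10^-0.65)
   = 1 / (1 + 0.0042658 + 0.22387) = 1/1.2281 = 0.8142
[HCO3⁻] = α₁ × DIC = 0.8142 × 2.32 = 1.89 mmol/kg

[HCO3⁻] = 1.89 mmol/kg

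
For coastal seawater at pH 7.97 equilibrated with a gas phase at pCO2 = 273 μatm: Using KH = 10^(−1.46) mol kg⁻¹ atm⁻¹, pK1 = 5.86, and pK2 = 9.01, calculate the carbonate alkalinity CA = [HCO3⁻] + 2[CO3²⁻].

CA = 1.44 mmol/kg

[CO2*] = KH · pCO2 = 10^(−1.46) × 273×10^-6 = 9.466×10^-6 mol/kg
α₀ = 1/(1 + K1/[H⁺] + K1K2/[H⁺]²) = 1/(1 + 10^+2.11 + 10^+1.07) = 0.007063
DIC = [CO2*]/α₀ = 9.466×10^-6 / 0.007063 = 1.340 mmol/kg
CA = (α₁ + 2α₂)·DIC = (0.9099 + 2×0.08299) × 1.340 = 1.44 mmol/kg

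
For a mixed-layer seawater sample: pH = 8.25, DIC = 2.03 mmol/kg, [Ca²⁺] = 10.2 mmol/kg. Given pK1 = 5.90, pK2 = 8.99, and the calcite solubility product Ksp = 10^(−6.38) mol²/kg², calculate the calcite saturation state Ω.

α₂ = 1 / (1 + [H⁺]/K2 + [H⁺]²/(K1K2)) = 1 / (1 + 10^+0.74 + 10^-1.61)
   = 1 / (1 + 5.4954 + 0.024547) = 1/6.5200 = 0.1534
[CO3²⁻] = α₂ × DIC = 0.1534 × 2.03 = 0.3114 mmol/kg
Ksp = 10^(−6.38) = 4.169×10^-7
Ω = [Ca²⁺][CO3²⁻]/Ksp = (10.2×10^-3)(3.114×10^-4) / 4.169×10^-7 = 7.62

Ω = 7.62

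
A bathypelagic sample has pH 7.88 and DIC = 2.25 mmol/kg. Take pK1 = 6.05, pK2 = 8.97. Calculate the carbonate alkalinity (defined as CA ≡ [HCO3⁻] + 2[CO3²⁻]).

CA = 2.39 mmol/kg

CA = [HCO3⁻] + 2[CO3²⁻] = (α₁ + 2α₂)·DIC
At pH 7.88: [H⁺]/K1 = 10^-1.83 = 0.014791, K2/[H⁺] = 10^-1.09 = 0.081283
α₁ = 1/(1 + 0.014791 + 0.081283) = 1/1.0961 = 0.9123; α₂ = α₁·K2/[H⁺] = 0.07416
α₁ + 2α₂ = 1.0607
CA = 1.0607 × 2.25 = 2.39 mmol/kg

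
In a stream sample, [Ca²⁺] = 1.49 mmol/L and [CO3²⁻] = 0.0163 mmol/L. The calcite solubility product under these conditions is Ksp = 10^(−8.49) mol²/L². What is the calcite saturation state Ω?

Ω = 7.51

Ksp = 10^(−8.49) = 3.236×10^-9
Ω = [Ca²⁺][CO3²⁻]/Ksp = (1.49×10^-3)(0.0163×10^-3) / 3.236×10^-9 = 7.51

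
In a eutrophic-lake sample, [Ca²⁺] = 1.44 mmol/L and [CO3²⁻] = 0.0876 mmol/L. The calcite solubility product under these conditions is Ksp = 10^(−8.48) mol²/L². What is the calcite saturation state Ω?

Ω = 38.1

Ksp = 10^(−8.48) = 3.311×10^-9
Ω = [Ca²⁺][CO3²⁻]/Ksp = (1.44×10^-3)(0.0876×10^-3) / 3.311×10^-9 = 38.1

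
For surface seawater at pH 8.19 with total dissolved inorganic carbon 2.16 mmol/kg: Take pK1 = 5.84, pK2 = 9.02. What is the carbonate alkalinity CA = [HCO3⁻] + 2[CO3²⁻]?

CA = 2.43 mmol/kg

CA = [HCO3⁻] + 2[CO3²⁻] = (α₁ + 2α₂)·DIC
At pH 8.19: [H⁺]/K1 = 10^-2.35 = 0.0044668, K2/[H⁺] = 10^-0.83 = 0.14791
α₁ = 1/(1 + 0.0044668 + 0.14791) = 1/1.1524 = 0.8678; α₂ = α₁·K2/[H⁺] = 0.1284
α₁ + 2α₂ = 1.1245
CA = 1.1245 × 2.16 = 2.43 mmol/kg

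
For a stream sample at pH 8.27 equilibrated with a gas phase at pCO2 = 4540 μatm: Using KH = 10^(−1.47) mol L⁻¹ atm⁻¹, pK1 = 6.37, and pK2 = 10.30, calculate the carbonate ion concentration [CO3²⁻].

[CO2*] = KH · pCO2 = 10^(−1.47) × 4540×10^-6 = 1.538×10^-4 mol/L
α₀ = 1/(1 + K1/[H⁺] + K1K2/[H⁺]²) = 1/(1 + 10^+1.90 + 10^-0.13) = 0.01232
DIC = [CO2*]/α₀ = 1.538×10^-4 / 0.01232 = 12.49 mmol/L
[CO3²⁻] = α₂·DIC; α₂ = 0.009132, so [CO3²⁻] = 0.009132 × 12.49 = 0.114 mmol/L

[CO3²⁻] = 0.114 mmol/L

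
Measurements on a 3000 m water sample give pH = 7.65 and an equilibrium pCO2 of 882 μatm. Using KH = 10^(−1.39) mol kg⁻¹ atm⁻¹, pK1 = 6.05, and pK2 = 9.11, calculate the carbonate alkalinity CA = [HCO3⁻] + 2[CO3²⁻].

CA = 1.53 mmol/kg

[CO2*] = KH · pCO2 = 10^(−1.39) × 882×10^-6 = 3.593×10^-5 mol/kg
α₀ = 1/(1 + K1/[H⁺] + K1K2/[H⁺]²) = 1/(1 + 10^+1.60 + 10^+0.14) = 0.02370
DIC = [CO2*]/α₀ = 3.593×10^-5 / 0.02370 = 1.516 mmol/kg
CA = (α₁ + 2α₂)·DIC = (0.9436 + 2×0.03272) × 1.516 = 1.53 mmol/kg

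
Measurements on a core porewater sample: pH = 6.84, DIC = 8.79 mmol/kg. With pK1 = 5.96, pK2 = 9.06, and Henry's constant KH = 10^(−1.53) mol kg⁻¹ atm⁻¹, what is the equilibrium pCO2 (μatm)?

pCO2 = 3.45×10^4 μatm

α₀ = 1 / (1 + K1/[H⁺] + K1K2/[H⁺]²) = 1 / (1 + 10^+0.88 + 10^-1.34)
   = 1 / (1 + 7.5858 + 0.045709) = 1/8.6315 = 0.1159
[CO2*] = α₀ × DIC = 0.1159 × 8.79 = 1.018 mmol/kg
pCO2 = [CO2*]/KH = 1.018×10^-3 / 2.951×10^-2 = 3.45×10^4 μatm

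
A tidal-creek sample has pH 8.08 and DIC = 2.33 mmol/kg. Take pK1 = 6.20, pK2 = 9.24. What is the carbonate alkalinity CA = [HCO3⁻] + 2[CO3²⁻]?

CA = 2.45 mmol/kg

CA = [HCO3⁻] + 2[CO3²⁻] = (α₁ + 2α₂)·DIC
At pH 8.08: [H⁺]/K1 = 10^-1.88 = 0.013183, K2/[H⁺] = 10^-1.16 = 0.069183
α₁ = 1/(1 + 0.013183 + 0.069183) = 1/1.0824 = 0.9239; α₂ = α₁·K2/[H⁺] = 0.06392
α₁ + 2α₂ = 1.0517
CA = 1.0517 × 2.33 = 2.45 mmol/kg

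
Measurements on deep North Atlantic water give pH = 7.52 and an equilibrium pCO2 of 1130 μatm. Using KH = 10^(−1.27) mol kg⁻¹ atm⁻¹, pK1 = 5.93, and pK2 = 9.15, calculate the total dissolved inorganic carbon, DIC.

DIC = 2.48 mmol/kg

[CO2*] = KH · pCO2 = 10^(−1.27) × 1130×10^-6 = 6.068×10^-5 mol/kg
α₀ = 1/(1 + K1/[H⁺] + K1K2/[H⁺]²) = 1/(1 + 10^+1.59 + 10^-0.04) = 0.02450
DIC = [CO2*]/α₀ = 6.068×10^-5 / 0.02450 = 2.48 mmol/kg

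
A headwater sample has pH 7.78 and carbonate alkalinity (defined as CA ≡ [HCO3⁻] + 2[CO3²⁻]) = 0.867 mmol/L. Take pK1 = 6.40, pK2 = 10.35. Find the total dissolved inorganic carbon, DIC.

CA = [HCO3⁻] + 2[CO3²⁻] = (α₁ + 2α₂)·DIC
At pH 7.78: [H⁺]/K1 = 10^-1.38 = 0.041687, K2/[H⁺] = 10^-2.57 = 0.0026915
α₁ = 1/(1 + 0.041687 + 0.0026915) = 1/1.0444 = 0.9575; α₂ = α₁·K2/[H⁺] = 0.002577
α₁ + 2α₂ = 0.9627
DIC = CA / (α₁ + 2α₂) = 0.867 / 0.9627 = 0.901 mmol/L

DIC = 0.901 mmol/L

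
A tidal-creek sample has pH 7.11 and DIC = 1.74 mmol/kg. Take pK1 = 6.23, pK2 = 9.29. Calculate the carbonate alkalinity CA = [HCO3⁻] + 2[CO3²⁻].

CA = 1.55 mmol/kg

CA = [HCO3⁻] + 2[CO3²⁻] = (α₁ + 2α₂)·DIC
At pH 7.11: [H⁺]/K1 = 10^-0.88 = 0.13183, K2/[H⁺] = 10^-2.18 = 0.0066069
α₁ = 1/(1 + 0.13183 + 0.0066069) = 1/1.1384 = 0.8784; α₂ = α₁·K2/[H⁺] = 0.005804
α₁ + 2α₂ = 0.8900
CA = 0.8900 × 1.74 = 1.55 mmol/kg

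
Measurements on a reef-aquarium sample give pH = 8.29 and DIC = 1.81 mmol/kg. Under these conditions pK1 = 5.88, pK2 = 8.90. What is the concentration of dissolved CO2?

α₀ = 1 / (1 + K1/[H⁺] + K1K2/[H⁺]²) = 1 / (1 + 10^+2.41 + 10^+1.80)
   = 1 / (1 + 257.04 + 63.096) = 1/321.14 = 0.003114
[CO2*] = α₀ × DIC = 0.003114 × 1.81 = 0.00564 mmol/kg = 5.64 μmol/kg

[CO2*] = 5.64 μmol/kg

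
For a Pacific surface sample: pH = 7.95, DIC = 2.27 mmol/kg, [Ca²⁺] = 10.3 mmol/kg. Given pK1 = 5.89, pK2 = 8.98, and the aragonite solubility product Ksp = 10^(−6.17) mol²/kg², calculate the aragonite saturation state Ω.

α₂ = 1 / (1 + [H⁺]/K2 + [H⁺]²/(K1K2)) = 1 / (1 + 10^+1.03 + 10^-1.03)
   = 1 / (1 + 10.715 + 0.093325) = 1/11.809 = 0.08468
[CO3²⁻] = α₂ × DIC = 0.08468 × 2.27 = 0.1922 mmol/kg
Ksp = 10^(−6.17) = 6.761×10^-7
Ω = [Ca²⁺][CO3²⁻]/Ksp = (10.3×10^-3)(1.922×10^-4) / 6.761×10^-7 = 2.93

Ω = 2.93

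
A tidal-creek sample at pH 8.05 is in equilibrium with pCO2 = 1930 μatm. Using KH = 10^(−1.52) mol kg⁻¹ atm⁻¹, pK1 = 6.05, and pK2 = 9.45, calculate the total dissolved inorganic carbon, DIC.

DIC = 6.12 mmol/kg

[CO2*] = KH · pCO2 = 10^(−1.52) × 1930×10^-6 = 5.829×10^-5 mol/kg
α₀ = 1/(1 + K1/[H⁺] + K1K2/[H⁺]²) = 1/(1 + 10^+2.00 + 10^+0.60) = 0.009526
DIC = [CO2*]/α₀ = 5.829×10^-5 / 0.009526 = 6.12 mmol/kg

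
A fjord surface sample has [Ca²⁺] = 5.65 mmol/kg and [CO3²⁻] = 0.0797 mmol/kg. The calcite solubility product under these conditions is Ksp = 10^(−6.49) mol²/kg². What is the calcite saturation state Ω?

Ksp = 10^(−6.49) = 3.236×10^-7
Ω = [Ca²⁺][CO3²⁻]/Ksp = (5.65×10^-3)(0.0797×10^-3) / 3.236×10^-7 = 1.39

Ω = 1.39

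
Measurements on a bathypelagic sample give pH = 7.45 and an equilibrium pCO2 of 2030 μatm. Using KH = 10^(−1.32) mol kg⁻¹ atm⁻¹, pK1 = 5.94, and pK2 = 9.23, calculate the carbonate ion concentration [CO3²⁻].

[CO2*] = KH · pCO2 = 10^(−1.32) × 2030×10^-6 = 9.716×10^-5 mol/kg
α₀ = 1/(1 + K1/[H⁺] + K1K2/[H⁺]²) = 1/(1 + 10^+1.51 + 10^-0.27) = 0.02950
DIC = [CO2*]/α₀ = 9.716×10^-5 / 0.02950 = 3.293 mmol/kg
[CO3²⁻] = α₂·DIC; α₂ = 0.01584, so [CO3²⁻] = 0.01584 × 3.293 = 0.0522 mmol/kg

[CO3²⁻] = 0.0522 mmol/kg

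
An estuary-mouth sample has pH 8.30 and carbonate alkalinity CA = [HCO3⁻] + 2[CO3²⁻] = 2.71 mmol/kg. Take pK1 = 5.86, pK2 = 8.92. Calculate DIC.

CA = [HCO3⁻] + 2[CO3²⁻] = (α₁ + 2α₂)·DIC
At pH 8.30: [H⁺]/K1 = 10^-2.44 = 0.0036308, K2/[H⁺] = 10^-0.62 = 0.23988
α₁ = 1/(1 + 0.0036308 + 0.23988) = 1/1.2435 = 0.8042; α₂ = α₁·K2/[H⁺] = 0.1929
α₁ + 2α₂ = 1.1900
DIC = CA / (α₁ + 2α₂) = 2.71 / 1.1900 = 2.28 mmol/kg

DIC = 2.28 mmol/kg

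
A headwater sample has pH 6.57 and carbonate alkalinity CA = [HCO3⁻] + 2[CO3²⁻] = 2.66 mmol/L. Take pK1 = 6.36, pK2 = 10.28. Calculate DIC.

CA = [HCO3⁻] + 2[CO3²⁻] = (α₁ + 2α₂)·DIC
At pH 6.57: [H⁺]/K1 = 10^-0.21 = 0.61660, K2/[H⁺] = 10^-3.71 = 0.00019498
α₁ = 1/(1 + 0.61660 + 0.00019498) = 1/1.6168 = 0.6185; α₂ = α₁·K2/[H⁺] = 0.0001206
α₁ + 2α₂ = 0.6188
DIC = CA / (α₁ + 2α₂) = 2.66 / 0.6188 = 4.30 mmol/L

DIC = 4.30 mmol/L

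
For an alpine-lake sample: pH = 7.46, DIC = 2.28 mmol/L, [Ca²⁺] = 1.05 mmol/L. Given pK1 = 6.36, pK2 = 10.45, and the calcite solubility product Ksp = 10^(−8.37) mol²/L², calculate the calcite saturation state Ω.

Ω = 0.532

α₂ = 1 / (1 + [H⁺]/K2 + [H⁺]²/(K1K2)) = 1 / (1 + 10^+2.99 + 10^+1.89)
   = 1 / (1 + 977.24 + 77.625) = 1/1055.9 = 0.0009471
[CO3²⁻] = α₂ × DIC = 0.0009471 × 2.28 = 0.002159 mmol/L = 2.159 μmol/L
Ksp = 10^(−8.37) = 4.266×10^-9
Ω = [Ca²⁺][CO3²⁻]/Ksp = (1.05×10^-3)(2.159×10^-6) / 4.266×10^-9 = 0.532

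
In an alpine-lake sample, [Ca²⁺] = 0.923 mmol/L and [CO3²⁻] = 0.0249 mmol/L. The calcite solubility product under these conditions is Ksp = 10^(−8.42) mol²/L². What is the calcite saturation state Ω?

Ksp = 10^(−8.42) = 3.802×10^-9
Ω = [Ca²⁺][CO3²⁻]/Ksp = (0.923×10^-3)(0.0249×10^-3) / 3.802×10^-9 = 6.05

Ω = 6.05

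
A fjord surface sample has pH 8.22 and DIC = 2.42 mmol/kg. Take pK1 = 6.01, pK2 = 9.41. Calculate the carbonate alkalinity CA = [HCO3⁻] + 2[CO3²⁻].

CA = [HCO3⁻] + 2[CO3²⁻] = (α₁ + 2α₂)·DIC
At pH 8.22: [H⁺]/K1 = 10^-2.21 = 0.0061660, K2/[H⁺] = 10^-1.19 = 0.064565
α₁ = 1/(1 + 0.0061660 + 0.064565) = 1/1.0707 = 0.9339; α₂ = α₁·K2/[H⁺] = 0.06030
α₁ + 2α₂ = 1.0545
CA = 1.0545 × 2.42 = 2.55 mmol/kg

CA = 2.55 mmol/kg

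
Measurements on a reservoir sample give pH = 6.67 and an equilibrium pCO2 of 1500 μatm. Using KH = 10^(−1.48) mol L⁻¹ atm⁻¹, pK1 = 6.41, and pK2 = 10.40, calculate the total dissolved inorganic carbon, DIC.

[CO2*] = KH · pCO2 = 10^(−1.48) × 1500×10^-6 = 4.967×10^-5 mol/L
α₀ = 1/(1 + K1/[H⁺] + K1K2/[H⁺]²) = 1/(1 + 10^+0.26 + 10^-3.47) = 0.3546
DIC = [CO2*]/α₀ = 4.967×10^-5 / 0.3546 = 0.140 mmol/L

DIC = 0.140 mmol/L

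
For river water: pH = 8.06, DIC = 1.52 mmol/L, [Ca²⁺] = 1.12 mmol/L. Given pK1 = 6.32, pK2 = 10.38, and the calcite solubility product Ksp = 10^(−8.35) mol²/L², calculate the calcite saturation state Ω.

α₂ = 1 / (1 + [H⁺]/K2 + [H⁺]²/(K1K2)) = 1 / (1 + 10^+2.32 + 10^+0.58)
   = 1 / (1 + 208.93 + 3.8019) = 1/213.73 = 0.004679
[CO3²⁻] = α₂ × DIC = 0.004679 × 1.52 = 0.007112 mmol/L = 7.112 μmol/L
Ksp = 10^(−8.35) = 4.467×10^-9
Ω = [Ca²⁺][CO3²⁻]/Ksp = (1.12×10^-3)(7.112×10^-6) / 4.467×10^-9 = 1.78

Ω = 1.78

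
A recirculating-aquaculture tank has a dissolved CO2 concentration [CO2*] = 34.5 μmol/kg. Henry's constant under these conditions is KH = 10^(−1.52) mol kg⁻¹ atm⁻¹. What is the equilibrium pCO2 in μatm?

KH = 10^(−1.52) = 3.020×10^-2 mol kg⁻¹ atm⁻¹
pCO2 = [CO2*]/KH = 34.5×10^-6 / 3.020×10^-2 = 1.14×10^-3 atm = 1140 μatm

pCO2 = 1140 μatm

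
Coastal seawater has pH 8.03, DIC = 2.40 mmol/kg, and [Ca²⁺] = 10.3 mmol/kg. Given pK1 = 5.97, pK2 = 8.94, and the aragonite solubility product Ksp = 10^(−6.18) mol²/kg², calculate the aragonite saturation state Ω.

α₂ = 1 / (1 + [H⁺]/K2 + [H⁺]²/(K1K2)) = 1 / (1 + 10^+0.91 + 10^-1.15)
   = 1 / (1 + 8.1283 + 0.070795) = 1/9.1991 = 0.1087
[CO3²⁻] = α₂ × DIC = 0.1087 × 2.40 = 0.2609 mmol/kg
Ksp = 10^(−6.18) = 6.607×10^-7
Ω = [Ca²⁺][CO3²⁻]/Ksp = (10.3×10^-3)(2.609×10^-4) / 6.607×10^-7 = 4.07

Ω = 4.07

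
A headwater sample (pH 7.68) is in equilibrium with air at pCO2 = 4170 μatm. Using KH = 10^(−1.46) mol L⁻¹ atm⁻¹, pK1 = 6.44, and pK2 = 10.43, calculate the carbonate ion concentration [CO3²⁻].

[CO2*] = KH · pCO2 = 10^(−1.46) × 4170×10^-6 = 1.446×10^-4 mol/L
α₀ = 1/(1 + K1/[H⁺] + K1K2/[H⁺]²) = 1/(1 + 10^+1.24 + 10^-1.51) = 0.05432
DIC = [CO2*]/α₀ = 1.446×10^-4 / 0.05432 = 2.662 mmol/L
[CO3²⁻] = α₂·DIC; α₂ = 0.001679, so [CO3²⁻] = 0.001679 × 2.662 = 0.00447 mmol/L = 4.47 μmol/L

[CO3²⁻] = 4.47 μmol/L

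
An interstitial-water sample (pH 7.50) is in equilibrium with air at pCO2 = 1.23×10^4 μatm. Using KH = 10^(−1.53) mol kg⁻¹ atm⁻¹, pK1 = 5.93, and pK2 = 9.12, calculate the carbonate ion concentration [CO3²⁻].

[CO3²⁻] = 0.324 mmol/kg

[CO2*] = KH · pCO2 = 10^(−1.53) × 1.23×10^4×10^-6 = 3.630×10^-4 mol/kg
α₀ = 1/(1 + K1/[H⁺] + K1K2/[H⁺]²) = 1/(1 + 10^+1.57 + 10^-0.05) = 0.02561
DIC = [CO2*]/α₀ = 3.630×10^-4 / 0.02561 = 14.17 mmol/kg
[CO3²⁻] = α₂·DIC; α₂ = 0.02283, so [CO3²⁻] = 0.02283 × 14.17 = 0.324 mmol/kg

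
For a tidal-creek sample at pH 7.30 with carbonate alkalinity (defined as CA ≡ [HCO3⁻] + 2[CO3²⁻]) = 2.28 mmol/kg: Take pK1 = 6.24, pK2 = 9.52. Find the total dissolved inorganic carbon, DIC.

CA = [HCO3⁻] + 2[CO3²⁻] = (α₁ + 2α₂)·DIC
At pH 7.30: [H⁺]/K1 = 10^-1.06 = 0.087096, K2/[H⁺] = 10^-2.22 = 0.0060256
α₁ = 1/(1 + 0.087096 + 0.0060256) = 1/1.0931 = 0.9148; α₂ = α₁·K2/[H⁺] = 0.005512
α₁ + 2α₂ = 0.9258
DIC = CA / (α₁ + 2α₂) = 2.28 / 0.9258 = 2.46 mmol/kg

DIC = 2.46 mmol/kg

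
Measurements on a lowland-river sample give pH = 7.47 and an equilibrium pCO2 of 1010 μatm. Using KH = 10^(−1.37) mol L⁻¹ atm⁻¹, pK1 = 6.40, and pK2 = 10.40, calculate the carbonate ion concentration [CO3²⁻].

[CO3²⁻] = 0.595 μmol/L

[CO2*] = KH · pCO2 = 10^(−1.37) × 1010×10^-6 = 4.308×10^-5 mol/L
α₀ = 1/(1 + K1/[H⁺] + K1K2/[H⁺]²) = 1/(1 + 10^+1.07 + 10^-1.86) = 0.07835
DIC = [CO2*]/α₀ = 4.308×10^-5 / 0.07835 = 0.5499 mmol/L
[CO3²⁻] = α₂·DIC; α₂ = 0.001082, so [CO3²⁻] = 0.001082 × 0.5499 = 0.000595 mmol/L = 0.595 μmol/L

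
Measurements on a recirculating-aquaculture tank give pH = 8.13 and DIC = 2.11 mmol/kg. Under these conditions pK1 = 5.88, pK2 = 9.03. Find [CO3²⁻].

α₂ = 1 / (1 + [H⁺]/K2 + [H⁺]²/(K1K2)) = 1 / (1 + 10^+0.90 + 10^-1.35)
   = 1 / (1 + 7.9433 + 0.044668) = 1/8.9880 = 0.1113
[CO3²⁻] = α₂ × DIC = 0.1113 × 2.11 = 0.235 mmol/kg

[CO3²⁻] = 0.235 mmol/kg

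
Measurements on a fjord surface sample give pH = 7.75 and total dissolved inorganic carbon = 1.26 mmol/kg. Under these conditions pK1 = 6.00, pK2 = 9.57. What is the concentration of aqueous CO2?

[CO2*] = 0.0217 mmol/kg

α₀ = 1 / (1 + K1/[H⁺] + K1K2/[H⁺]²) = 1 / (1 + 10^+1.75 + 10^-0.07)
   = 1 / (1 + 56.234 + 0.85114) = 1/58.085 = 0.01722
[CO2*] = α₀ × DIC = 0.01722 × 1.26 = 0.0217 mmol/kg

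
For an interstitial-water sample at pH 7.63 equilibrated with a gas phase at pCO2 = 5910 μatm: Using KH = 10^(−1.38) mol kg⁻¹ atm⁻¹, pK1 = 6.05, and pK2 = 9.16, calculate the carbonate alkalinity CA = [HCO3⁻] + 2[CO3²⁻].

[CO2*] = KH · pCO2 = 10^(−1.38) × 5910×10^-6 = 2.464×10^-4 mol/kg
α₀ = 1/(1 + K1/[H⁺] + K1K2/[H⁺]²) = 1/(1 + 10^+1.58 + 10^+0.05) = 0.02491
DIC = [CO2*]/α₀ = 2.464×10^-4 / 0.02491 = 9.890 mmol/kg
CA = (α₁ + 2α₂)·DIC = (0.9471 + 2×0.02795) × 9.890 = 9.92 mmol/kg

CA = 9.92 mmol/kg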